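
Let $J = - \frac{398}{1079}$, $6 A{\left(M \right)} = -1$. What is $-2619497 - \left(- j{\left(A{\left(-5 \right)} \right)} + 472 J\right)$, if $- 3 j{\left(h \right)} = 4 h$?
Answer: $- \frac{25436242505}{9711} \approx -2.6193 \cdot 10^{6}$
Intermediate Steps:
$A{\left(M \right)} = - \frac{1}{6}$ ($A{\left(M \right)} = \frac{1}{6} \left(-1\right) = - \frac{1}{6}$)
$j{\left(h \right)} = - \frac{4 h}{3}$
$J = - \frac{398}{1079}$ ($J = \left(-398\right) \frac{1}{1079} = - \frac{398}{1079} \approx -0.36886$)
$-2619497 - \left(- j{\left(A{\left(-5 \right)} \right)} + 472 J\right) = -2619497 - - \frac{1692862}{9711} = -2619497 + \left(\frac{187856}{1079} + \frac{2}{9}\right) = -2619497 + \frac{1692862}{9711} = - \frac{25436242505}{9711}$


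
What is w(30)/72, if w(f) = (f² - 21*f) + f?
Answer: 25/6 ≈ 4.1667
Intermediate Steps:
w(f) = f² - 20*f
w(30)/72 = (30*(-20 + 30))/72 = (30*10)*(1/72) = 300*(1/72) = 25/6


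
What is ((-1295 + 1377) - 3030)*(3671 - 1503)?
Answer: -6391264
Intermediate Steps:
((-1295 + 1377) - 3030)*(3671 - 1503) = (82 - 3030)*2168 = -2948*2168 = -6391264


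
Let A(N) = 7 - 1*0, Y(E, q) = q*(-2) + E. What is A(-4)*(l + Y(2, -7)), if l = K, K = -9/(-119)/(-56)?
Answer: 106615/952 ≈ 111.99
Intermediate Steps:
Y(E, q) = E - 2*q (Y(E, q) = -2*q + E = E - 2*q)
K = -9/6664 (K = -9*(-1/119)*(-1/56) = (9/119)*(-1/56) = -9/6664 ≈ -0.0013505)
A(N) = 7 (A(N) = 7 + 0 = 7)
l = -9/6664 ≈ -0.0013505
A(-4)*(l + Y(2, -7)) = 7*(-9/6664 + (2 - 2*(-7))) = 7*(-9/6664 + (2 + 14)) = 7*(-9/6664 + 16) = 7*(106615/6664) = 106615/952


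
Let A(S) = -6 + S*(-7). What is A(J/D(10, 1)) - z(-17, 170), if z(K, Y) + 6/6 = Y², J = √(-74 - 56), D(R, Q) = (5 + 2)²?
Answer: -28905 - I*√130/7 ≈ -28905.0 - 1.6288*I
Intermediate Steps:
D(R, Q) = 49 (D(R, Q) = 7² = 49)
J = I*√130 (J = √(-130) = I*√130 ≈ 11.402*I)
z(K, Y) = -1 + Y²
A(S) = -6 - 7*S
A(J/D(10, 1)) - z(-17, 170) = (-6 - 7*I*√130/49) - (-1 + 170²) = (-6 - 7*I*√130/49) - (-1 + 28900) = (-6 - I*√130/7) - 1*28899 = (-6 - I*√130/7) - 28899 = -28905 - I*√130/7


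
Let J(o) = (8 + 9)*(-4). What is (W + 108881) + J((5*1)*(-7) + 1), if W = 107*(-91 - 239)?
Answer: 73503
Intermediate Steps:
W = -35310 (W = 107*(-330) = -35310)
J(o) = -68 (J(o) = 17*(-4) = -68)
(W + 108881) + J((5*1)*(-7) + 1) = (-35310 + 108881) - 68 = 73571 - 68 = 73503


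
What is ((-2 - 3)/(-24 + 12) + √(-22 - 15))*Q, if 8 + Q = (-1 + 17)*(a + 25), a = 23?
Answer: 950/3 + 760*I*√37 ≈ 316.67 + 4622.9*I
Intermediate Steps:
Q = 760 (Q = -8 + (-1 + 17)*(23 + 25) = -8 + 16*48 = -8 + 768 = 760)
((-2 - 3)/(-24 + 12) + √(-22 - 15))*Q = ((-2 - 3)/(-24 + 12) + √(-22 - 15))*760 = (-5/(-12) + √(-37))*760 = (-5*(-1/12) + I*√37)*760 = (5/12 + I*√37)*760 = 950/3 + 760*I*√37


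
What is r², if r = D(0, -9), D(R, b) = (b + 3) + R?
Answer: 36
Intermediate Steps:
D(R, b) = 3 + R + b (D(R, b) = (3 + b) + R = 3 + R + b)
r = -6 (r = 3 + 0 - 9 = -6)
r² = (-6)² = 36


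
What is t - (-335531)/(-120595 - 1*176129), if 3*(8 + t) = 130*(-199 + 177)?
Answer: -95195401/98908 ≈ -962.46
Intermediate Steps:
t = -2884/3 (t = -8 + (130*(-199 + 177))/3 = -8 + (130*(-22))/3 = -8 + (⅓)*(-2860) = -8 - 2860/3 = -2884/3 ≈ -961.33)
t - (-335531)/(-120595 - 1*176129) = -2884/3 - (-335531)/(-120595 - 1*176129) = -2884/3 - (-335531)/(-120595 - 176129) = -2884/3 - (-335531)/(-296724) = -2884/3 - (-335531)*(-1)/296724 = -2884/3 - 1*335531/296724 = -2884/3 - 335531/296724 = -95195401/98908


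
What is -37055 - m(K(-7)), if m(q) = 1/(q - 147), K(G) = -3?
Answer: -5558249/150 ≈ -37055.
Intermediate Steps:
m(q) = 1/(-147 + q)
-37055 - m(K(-7)) = -37055 - 1/(-147 - 3) = -37055 - 1/(-150) = -37055 - 1*(-1/150) = -37055 + 1/150 = -5558249/150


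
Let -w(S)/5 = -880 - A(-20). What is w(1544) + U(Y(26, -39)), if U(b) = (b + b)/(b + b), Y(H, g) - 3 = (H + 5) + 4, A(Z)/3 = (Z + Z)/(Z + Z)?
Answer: 4416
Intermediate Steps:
A(Z) = 3 (A(Z) = 3*((Z + Z)/(Z + Z)) = 3*((2*Z)/((2*Z))) = 3*((2*Z)*(1/(2*Z))) = 3*1 = 3)
w(S) = 4415 (w(S) = -5*(-880 - 1*3) = -5*(-880 - 3) = -5*(-883) = 4415)
Y(H, g) = 12 + H (Y(H, g) = 3 + ((H + 5) + 4) = 3 + ((5 + H) + 4) = 3 + (9 + H) = 12 + H)
U(b) = 1 (U(b) = (2*b)/((2*b)) = (2*b)*(1/(2*b)) = 1)
w(1544) + U(Y(26, -39)) = 4415 + 1 = 4416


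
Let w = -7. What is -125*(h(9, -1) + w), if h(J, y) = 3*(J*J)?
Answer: -29500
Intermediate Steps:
h(J, y) = 3*J²
-125*(h(9, -1) + w) = -125*(3*9² - 7) = -125*(3*81 - 7) = -125*(243 - 7) = -125*236 = -29500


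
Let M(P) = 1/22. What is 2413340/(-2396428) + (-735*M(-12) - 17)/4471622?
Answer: -59354157715803/58937560914188 ≈ -1.0071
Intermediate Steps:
M(P) = 1/22
2413340/(-2396428) + (-735*M(-12) - 17)/4471622 = 2413340/(-2396428) + (-735*1/22 - 17)/4471622 = 2413340*(-1/2396428) + (-735/22 - 17)*(1/4471622) = -603335/599107 - 1109/22*1/4471622 = -603335/599107 - 1109/98375684 = -59354157715803/58937560914188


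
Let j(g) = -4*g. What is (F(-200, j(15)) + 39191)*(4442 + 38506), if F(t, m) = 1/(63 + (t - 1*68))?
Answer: 345050845992/205 ≈ 1.6832e+9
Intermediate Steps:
F(t, m) = 1/(-5 + t) (F(t, m) = 1/(63 + (t - 68)) = 1/(63 + (-68 + t)) = 1/(-5 + t))
(F(-200, j(15)) + 39191)*(4442 + 38506) = (1/(-5 - 200) + 39191)*(4442 + 38506) = (1/(-205) + 39191)*42948 = (-1/205 + 39191)*42948 = (8034154/205)*42948 = 345050845992/205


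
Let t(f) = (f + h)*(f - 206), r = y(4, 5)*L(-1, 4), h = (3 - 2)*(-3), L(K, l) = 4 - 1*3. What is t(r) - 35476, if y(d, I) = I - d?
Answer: -35066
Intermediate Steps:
L(K, l) = 1 (L(K, l) = 4 - 3 = 1)
h = -3 (h = 1*(-3) = -3)
r = 1 (r = (5 - 1*4)*1 = (5 - 4)*1 = 1*1 = 1)
t(f) = (-206 + f)*(-3 + f) (t(f) = (f - 3)*(f - 206) = (-3 + f)*(-206 + f) = (-206 + f)*(-3 + f))
t(r) - 35476 = (618 + 1² - 209*1) - 35476 = (618 + 1 - 209) - 35476 = 410 - 35476 = -35066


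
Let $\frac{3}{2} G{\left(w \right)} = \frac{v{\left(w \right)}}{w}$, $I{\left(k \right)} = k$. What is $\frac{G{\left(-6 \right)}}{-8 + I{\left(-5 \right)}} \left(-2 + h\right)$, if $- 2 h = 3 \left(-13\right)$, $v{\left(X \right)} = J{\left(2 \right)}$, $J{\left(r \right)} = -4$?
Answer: $- \frac{70}{117} \approx -0.59829$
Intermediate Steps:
$v{\left(X \right)} = -4$
$h = \frac{39}{2}$ ($h = - \frac{3 \left(-13\right)}{2} = \left(- \frac{1}{2}\right) \left(-39\right) = \frac{39}{2} \approx 19.5$)
$G{\left(w \right)} = - \frac{8}{3 w}$ ($G{\left(w \right)} = \frac{2 \left(- \frac{4}{w}\right)}{3} = - \frac{8}{3 w}$)
$\frac{G{\left(-6 \right)}}{-8 + I{\left(-5 \right)}} \left(-2 + h\right) = \frac{\left(- \frac{8}{3}\right) \frac{1}{-6}}{-8 - 5} \left(-2 + \frac{39}{2}\right) = \frac{\left(- \frac{8}{3}\right) \left(- \frac{1}{6}\right)}{-13} \cdot \frac{35}{2} = \frac{4}{9} \left(- \frac{1}{13}\right) \frac{35}{2} = \left(- \frac{4}{117}\right) \frac{35}{2} = - \frac{70}{117}$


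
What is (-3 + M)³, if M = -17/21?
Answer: -512000/9261 ≈ -55.286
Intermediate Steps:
M = -17/21 (M = -17*1/21 = -17/21 ≈ -0.80952)
(-3 + M)³ = (-3 - 17/21)³ = (-80/21)³ = -512000/9261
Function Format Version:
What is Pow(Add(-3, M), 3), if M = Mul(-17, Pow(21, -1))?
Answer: Rational(-512000, 9261) ≈ -55.286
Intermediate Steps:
M = Rational(-17, 21) (M = Mul(-17, Rational(1, 21)) = Rational(-17, 21) ≈ -0.80952)
Pow(Add(-3, M), 3) = Pow(Add(-3, Rational(-17, 21)), 3) = Pow(Rational(-80, 21), 3) = Rational(-512000, 9261)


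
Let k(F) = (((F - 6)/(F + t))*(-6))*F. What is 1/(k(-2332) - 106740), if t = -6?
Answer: -1/92748 ≈ -1.0782e-5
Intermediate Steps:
k(F) = -6*F (k(F) = (((F - 6)/(F - 6))*(-6))*F = (((-6 + F)/(-6 + F))*(-6))*F = (1*(-6))*F = -6*F)
1/(k(-2332) - 106740) = 1/(-6*(-2332) - 106740) = 1/(13992 - 106740) = 1/(-92748) = -1/92748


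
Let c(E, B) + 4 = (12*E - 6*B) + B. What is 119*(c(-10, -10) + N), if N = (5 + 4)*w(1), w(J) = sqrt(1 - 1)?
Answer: -8806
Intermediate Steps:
w(J) = 0 (w(J) = sqrt(0) = 0)
c(E, B) = -4 - 5*B + 12*E (c(E, B) = -4 + ((12*E - 6*B) + B) = -4 + ((-6*B + 12*E) + B) = -4 + (-5*B + 12*E) = -4 - 5*B + 12*E)
N = 0 (N = (5 + 4)*0 = 9*0 = 0)
119*(c(-10, -10) + N) = 119*((-4 - 5*(-10) + 12*(-10)) + 0) = 119*((-4 + 50 - 120) + 0) = 119*(-74 + 0) = 119*(-74) = -8806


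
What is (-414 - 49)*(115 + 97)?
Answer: -98156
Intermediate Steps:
(-414 - 49)*(115 + 97) = -463*212 = -98156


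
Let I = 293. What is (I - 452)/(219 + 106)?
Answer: -159/325 ≈ -0.48923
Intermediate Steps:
(I - 452)/(219 + 106) = (293 - 452)/(219 + 106) = -159/325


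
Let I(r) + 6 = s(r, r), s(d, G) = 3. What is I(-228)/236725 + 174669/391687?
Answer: 41347343964/92722105075 ≈ 0.44593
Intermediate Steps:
I(r) = -3 (I(r) = -6 + 3 = -3)
I(-228)/236725 + 174669/391687 = -3/236725 + 174669/391687 = 41347343964/92722105075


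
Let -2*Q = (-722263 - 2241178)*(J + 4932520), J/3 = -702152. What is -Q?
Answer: -4187436963112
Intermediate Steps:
J = -2106456 (J = 3*(-702152) = -2106456)
Q = 4187436963112 (Q = -(-722263 - 2241178)*(-2106456 + 4932520)/2 = -(-2963441)*2826064/2 = -½*(-8374873926224) = 4187436963112)
-Q = -1*4187436963112 = -4187436963112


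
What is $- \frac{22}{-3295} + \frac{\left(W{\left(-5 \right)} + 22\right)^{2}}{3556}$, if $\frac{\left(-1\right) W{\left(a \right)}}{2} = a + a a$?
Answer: $\frac{286453}{2929255} \approx 0.09779$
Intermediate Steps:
$W{\left(a \right)} = - 2 a - 2 a^{2}$ ($W{\left(a \right)} = - 2 \left(a + a a\right) = - 2 \left(a + a^{2}\right) = - 2 a - 2 a^{2}$)
$- \frac{22}{-3295} + \frac{\left(W{\left(-5 \right)} + 22\right)^{2}}{3556} = - \frac{22}{-3295} + \frac{\left(\left(-2\right) \left(-5\right) \left(1 - 5\right) + 22\right)^{2}}{3556} = \left(-22\right) \left(- \frac{1}{3295}\right) + \left(\left(-2\right) \left(-5\right) \left(-4\right) + 22\right)^{2} \cdot \frac{1}{3556} = \frac{22}{3295} + \left(-40 + 22\right)^{2} \cdot \frac{1}{3556} = \frac{22}{3295} + \left(-18\right)^{2} \cdot \frac{1}{3556} = \frac{22}{3295} + 324 \cdot \frac{1}{3556} = \frac{22}{3295} + \frac{81}{889} = \frac{286453}{2929255}$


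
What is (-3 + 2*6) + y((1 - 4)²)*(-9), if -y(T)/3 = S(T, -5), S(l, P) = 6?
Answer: 171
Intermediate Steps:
y(T) = -18 (y(T) = -3*6 = -18)
(-3 + 2*6) + y((1 - 4)²)*(-9) = (-3 + 2*6) - 18*(-9) = (-3 + 12) + 162 = 9 + 162 = 171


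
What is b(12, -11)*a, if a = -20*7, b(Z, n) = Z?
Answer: -1680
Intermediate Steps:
a = -140
b(12, -11)*a = 12*(-140) = -1680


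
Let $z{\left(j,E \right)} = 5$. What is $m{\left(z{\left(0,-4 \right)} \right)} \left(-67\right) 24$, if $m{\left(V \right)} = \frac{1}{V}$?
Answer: $- \frac{1608}{5} \approx -321.6$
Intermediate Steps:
$m{\left(z{\left(0,-4 \right)} \right)} \left(-67\right) 24 = \frac{1}{5} \left(-67\right) 24 = \left(- \frac{67}{5}\right) 24 = - \frac{1608}{5}$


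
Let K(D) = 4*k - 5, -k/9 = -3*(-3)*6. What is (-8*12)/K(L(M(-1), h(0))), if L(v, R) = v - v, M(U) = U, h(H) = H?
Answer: 96/1949 ≈ 0.049256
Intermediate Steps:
k = -486 (k = -9*(-3*(-3))*6 = -81*6 = -9*54 = -486)
L(v, R) = 0
K(D) = -1949 (K(D) = 4*(-486) - 5 = -1944 - 5 = -1949)
(-8*12)/K(L(M(-1), h(0))) = -8*12/(-1949) = -96*(-1/1949) = 96/1949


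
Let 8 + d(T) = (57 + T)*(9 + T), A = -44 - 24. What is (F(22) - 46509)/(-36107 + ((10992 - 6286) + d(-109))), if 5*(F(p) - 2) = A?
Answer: 232603/131045 ≈ 1.7750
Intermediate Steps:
A = -68
F(p) = -58/5 (F(p) = 2 + (⅕)*(-68) = 2 - 68/5 = -58/5)
d(T) = -8 + (9 + T)*(57 + T) (d(T) = -8 + (57 + T)*(9 + T) = -8 + (9 + T)*(57 + T))
(F(22) - 46509)/(-36107 + ((10992 - 6286) + d(-109))) = (-58/5 - 46509)/(-36107 + ((10992 - 6286) + (505 + (-109)² + 66*(-109)))) = -232603/(5*(-36107 + (4706 + (505 + 11881 - 7194)))) = -232603/(5*(-36107 + (4706 + 5192))) = -232603/(5*(-36107 + 9898)) = -232603/5/(-26209) = -232603/5*(-1/26209) = 232603/131045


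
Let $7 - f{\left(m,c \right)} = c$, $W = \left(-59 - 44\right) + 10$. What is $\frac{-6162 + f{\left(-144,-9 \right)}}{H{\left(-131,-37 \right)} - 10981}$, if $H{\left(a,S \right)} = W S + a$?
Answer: $\frac{6146}{7671} \approx 0.8012$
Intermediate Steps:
$W = -93$ ($W = -103 + 10 = -93$)
$f{\left(m,c \right)} = 7 - c$
$H{\left(a,S \right)} = a - 93 S$ ($H{\left(a,S \right)} = - 93 S + a = a - 93 S$)
$\frac{-6162 + f{\left(-144,-9 \right)}}{H{\left(-131,-37 \right)} - 10981} = \frac{-6162 + \left(7 - -9\right)}{\left(-131 - -3441\right) - 10981} = \frac{-6162 + \left(7 + 9\right)}{\left(-131 + 3441\right) - 10981} = \frac{-6162 + 16}{3310 - 10981} = - \frac{6146}{-7671} = \left(-6146\right) \left(- \frac{1}{7671}\right) = \frac{6146}{7671}$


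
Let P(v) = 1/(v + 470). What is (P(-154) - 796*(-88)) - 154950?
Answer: -26829031/316 ≈ -84902.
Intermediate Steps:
P(v) = 1/(470 + v)
(P(-154) - 796*(-88)) - 154950 = (1/(470 - 154) - 796*(-88)) - 154950 = (1/316 + 70048) - 154950 = 22135169/316 - 154950 = -26829031/316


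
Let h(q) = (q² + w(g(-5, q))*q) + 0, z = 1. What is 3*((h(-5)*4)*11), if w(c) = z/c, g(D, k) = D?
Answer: 3432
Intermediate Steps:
w(c) = 1/c
h(q) = q² - q/5 (h(q) = (q² + q/(-5)) + 0 = (q² - q/5) + 0 = q² - q/5)
3*((h(-5)*4)*11) = 3*((-5*(-⅕ - 5)*4)*11) = 3*((-5*(-26/5)*4)*11) = 3*((26*4)*11) = 3*(104*11) = 3*1144 = 3432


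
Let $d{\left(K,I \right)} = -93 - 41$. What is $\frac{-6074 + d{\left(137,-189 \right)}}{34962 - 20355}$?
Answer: $- \frac{6208}{14607} \approx -0.425$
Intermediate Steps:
$d{\left(K,I \right)} = -134$
$\frac{-6074 + d{\left(137,-189 \right)}}{34962 - 20355} = \frac{-6074 - 134}{34962 - 20355} = - \frac{6208}{14607}$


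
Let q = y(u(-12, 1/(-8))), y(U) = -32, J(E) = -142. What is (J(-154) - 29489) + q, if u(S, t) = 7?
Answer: -29663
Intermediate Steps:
q = -32
(J(-154) - 29489) + q = (-142 - 29489) - 32 = -29631 - 32 = -29663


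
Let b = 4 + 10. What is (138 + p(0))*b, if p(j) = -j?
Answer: 1932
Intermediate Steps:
b = 14
(138 + p(0))*b = (138 - 1*0)*14 = (138 + 0)*14 = 138*14 = 1932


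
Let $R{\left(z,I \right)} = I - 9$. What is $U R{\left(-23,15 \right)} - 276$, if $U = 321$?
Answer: $1650$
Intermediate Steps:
$R{\left(z,I \right)} = -9 + I$
$U R{\left(-23,15 \right)} - 276 = 321 \left(-9 + 15\right) - 276 = 321 \cdot 6 - 276 = 1926 - 276 = 1650$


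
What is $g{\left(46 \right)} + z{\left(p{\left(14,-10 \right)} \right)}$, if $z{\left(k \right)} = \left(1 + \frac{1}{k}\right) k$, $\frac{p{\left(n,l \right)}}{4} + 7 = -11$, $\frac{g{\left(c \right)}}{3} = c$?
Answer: $67$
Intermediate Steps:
$g{\left(c \right)} = 3 c$
$p{\left(n,l \right)} = -72$ ($p{\left(n,l \right)} = -28 + 4 \left(-11\right) = -28 - 44 = -72$)
$z{\left(k \right)} = k \left(1 + \frac{1}{k}\right)$
$g{\left(46 \right)} + z{\left(p{\left(14,-10 \right)} \right)} = 3 \cdot 46 + \left(1 - 72\right) = 138 - 71 = 67$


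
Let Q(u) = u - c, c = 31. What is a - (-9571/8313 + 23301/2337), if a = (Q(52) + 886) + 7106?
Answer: 3049040617/380931 ≈ 8004.2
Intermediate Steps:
Q(u) = -31 + u (Q(u) = u - 1*31 = u - 31 = -31 + u)
a = 8013 (a = ((-31 + 52) + 886) + 7106 = (21 + 886) + 7106 = 907 + 7106 = 8013)
a - (-9571/8313 + 23301/2337) = 8013 - (-9571/8313 + 23301/2337) = 8013 - (-9571*1/8313 + 23301*(1/2337)) = 8013 - (-563/489 + 7767/779) = 8013 - 1*3359486/380931 = 8013 - 3359486/380931 = 3049040617/380931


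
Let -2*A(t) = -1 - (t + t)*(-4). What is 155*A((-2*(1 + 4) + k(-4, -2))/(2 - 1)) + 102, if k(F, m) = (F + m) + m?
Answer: 22679/2 ≈ 11340.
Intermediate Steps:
k(F, m) = F + 2*m
A(t) = ½ - 4*t (A(t) = -(-1 - (t + t)*(-4))/2 = -(-1 - 2*t*(-4))/2 = -(-1 - (-8)*t)/2 = -(-1 + 8*t)/2 = ½ - 4*t)
155*A((-2*(1 + 4) + k(-4, -2))/(2 - 1)) + 102 = 155*(½ - 4*(-2*(1 + 4) + (-4 + 2*(-2)))/(2 - 1)) + 102 = 155*(½ - 4*(-2*5 + (-4 - 4))/1) + 102 = 155*(½ - 4*(-10 - 8)) + 102 = 155*(½ - (-72)) + 102 = 155*(½ - 4*(-18)) + 102 = 155*(½ + 72) + 102 = 155*(145/2) + 102 = 22475/2 + 102 = 22679/2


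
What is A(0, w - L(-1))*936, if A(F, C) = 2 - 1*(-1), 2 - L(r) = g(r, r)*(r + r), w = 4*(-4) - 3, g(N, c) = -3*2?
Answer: 2808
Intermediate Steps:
g(N, c) = -6
w = -19 (w = -16 - 3 = -19)
L(r) = 2 + 12*r (L(r) = 2 - (-6)*(r + r) = 2 - (-6)*2*r = 2 - (-12)*r = 2 + 12*r)
A(F, C) = 3 (A(F, C) = 2 + 1 = 3)
A(0, w - L(-1))*936 = 3*936 = 2808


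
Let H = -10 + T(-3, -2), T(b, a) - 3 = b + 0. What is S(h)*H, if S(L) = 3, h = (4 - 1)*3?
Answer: -30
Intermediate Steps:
h = 9 (h = 3*3 = 9)
T(b, a) = 3 + b (T(b, a) = 3 + (b + 0) = 3 + b)
H = -10 (H = -10 + (3 - 3) = -10 + 0 = -10)
S(h)*H = 3*(-10) = -30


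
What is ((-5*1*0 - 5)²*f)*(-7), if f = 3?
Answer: -525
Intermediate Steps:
((-5*1*0 - 5)²*f)*(-7) = ((-5*1*0 - 5)²*3)*(-7) = ((-5*0 - 5)²*3)*(-7) = ((0 - 5)²*3)*(-7) = ((-5)²*3)*(-7) = (25*3)*(-7) = 75*(-7) = -525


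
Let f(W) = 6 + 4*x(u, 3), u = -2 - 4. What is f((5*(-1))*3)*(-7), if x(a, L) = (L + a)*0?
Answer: -42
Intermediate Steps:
u = -6
x(a, L) = 0
f(W) = 6 (f(W) = 6 + 4*0 = 6 + 0 = 6)
f((5*(-1))*3)*(-7) = 6*(-7) = -42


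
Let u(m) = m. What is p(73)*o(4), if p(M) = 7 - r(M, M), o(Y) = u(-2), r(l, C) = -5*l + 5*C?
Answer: -14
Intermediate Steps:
o(Y) = -2
p(M) = 7 (p(M) = 7 - (-5*M + 5*M) = 7 - 1*0 = 7 + 0 = 7)
p(73)*o(4) = 7*(-2) = -14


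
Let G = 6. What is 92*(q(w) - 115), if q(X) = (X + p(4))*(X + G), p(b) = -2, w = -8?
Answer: -8740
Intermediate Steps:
q(X) = (-2 + X)*(6 + X) (q(X) = (X - 2)*(X + 6) = (-2 + X)*(6 + X))
92*(q(w) - 115) = 92*((-12 + (-8)² + 4*(-8)) - 115) = 92*((-12 + 64 - 32) - 115) = 92*(20 - 115) = 92*(-95) = -8740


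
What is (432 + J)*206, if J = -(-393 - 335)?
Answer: 238960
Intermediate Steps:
J = 728 (J = -1*(-728) = 728)
(432 + J)*206 = (432 + 728)*206 = 1160*206 = 238960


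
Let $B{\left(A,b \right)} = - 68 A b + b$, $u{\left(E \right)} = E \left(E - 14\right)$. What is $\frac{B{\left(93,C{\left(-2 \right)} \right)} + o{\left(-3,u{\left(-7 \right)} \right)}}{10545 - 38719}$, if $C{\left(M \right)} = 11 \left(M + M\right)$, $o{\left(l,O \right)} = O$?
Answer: $- \frac{278359}{28174} \approx -9.88$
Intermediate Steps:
$u{\left(E \right)} = E \left(-14 + E\right)$
$C{\left(M \right)} = 22 M$ ($C{\left(M \right)} = 11 \cdot 2 M = 22 M$)
$B{\left(A,b \right)} = b - 68 A b$ ($B{\left(A,b \right)} = - 68 A b + b = b - 68 A b$)
$\frac{B{\left(93,C{\left(-2 \right)} \right)} + o{\left(-3,u{\left(-7 \right)} \right)}}{10545 - 38719} = \frac{22 \left(-2\right) \left(1 - 6324\right) - 7 \left(-14 - 7\right)}{10545 - 38719} = \frac{- 44 \left(1 - 6324\right) - -147}{-28174} = \left(\left(-44\right) \left(-6323\right) + 147\right) \left(- \frac{1}{28174}\right) = \left(278212 + 147\right) \left(- \frac{1}{28174}\right) = 278359 \left(- \frac{1}{28174}\right) = - \frac{278359}{28174}$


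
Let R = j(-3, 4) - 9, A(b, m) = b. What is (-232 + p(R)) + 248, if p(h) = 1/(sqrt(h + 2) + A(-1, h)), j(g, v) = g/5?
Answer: 683/43 - I*sqrt(190)/43 ≈ 15.884 - 0.32056*I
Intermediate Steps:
j(g, v) = g/5 (j(g, v) = g*(1/5) = g/5)
R = -48/5 (R = (1/5)*(-3) - 9 = -3/5 - 9 = -48/5 ≈ -9.6000)
p(h) = 1/(-1 + sqrt(2 + h)) (p(h) = 1/(sqrt(h + 2) - 1) = 1/(sqrt(2 + h) - 1) = 1/(-1 + sqrt(2 + h)))
(-232 + p(R)) + 248 = (-232 + 1/(-1 + sqrt(2 - 48/5))) + 248 = (-232 + 1/(-1 + sqrt(-38/5))) + 248 = (-232 + 1/(-1 + I*sqrt(190)/5)) + 248 = 16 + 1/(-1 + I*sqrt(190)/5)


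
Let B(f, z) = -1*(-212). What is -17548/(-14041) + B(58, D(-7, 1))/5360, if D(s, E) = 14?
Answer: 24258493/18814940 ≈ 1.2893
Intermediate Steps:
B(f, z) = 212
-17548/(-14041) + B(58, D(-7, 1))/5360 = -17548/(-14041) + 212/5360 = -17548*(-1/14041) + 212*(1/5360) = 17548/14041 + 53/1340 = 24258493/18814940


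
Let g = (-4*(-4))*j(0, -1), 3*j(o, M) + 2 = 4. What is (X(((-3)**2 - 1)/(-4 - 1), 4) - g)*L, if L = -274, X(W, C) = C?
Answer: 5480/3 ≈ 1826.7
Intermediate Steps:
j(o, M) = 2/3 (j(o, M) = -2/3 + (1/3)*4 = -2/3 + 4/3 = 2/3)
g = 32/3 (g = -4*(-4)*(2/3) = 16*(2/3) = 32/3 ≈ 10.667)
(X(((-3)**2 - 1)/(-4 - 1), 4) - g)*L = (4 - 1*32/3)*(-274) = (4 - 32/3)*(-274) = -20/3*(-274) = 5480/3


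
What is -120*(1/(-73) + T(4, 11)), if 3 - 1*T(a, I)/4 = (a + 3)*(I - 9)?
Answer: 385560/73 ≈ 5281.6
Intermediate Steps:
T(a, I) = 12 - 4*(-9 + I)*(3 + a) (T(a, I) = 12 - 4*(a + 3)*(I - 9) = 12 - 4*(3 + a)*(-9 + I) = 12 - 4*(-9 + I)*(3 + a))
-120*(1/(-73) + T(4, 11)) = -120*(1/(-73) + (120 - 12*11 + 36*4 - 4*11*4)) = -120*(-1/73 + (120 - 132 + 144 - 176)) = -120*(-1/73 - 44) = -120*(-3213/73) = 385560/73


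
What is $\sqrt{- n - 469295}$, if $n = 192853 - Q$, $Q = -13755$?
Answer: $i \sqrt{675903} \approx 822.13 i$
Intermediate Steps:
$n = 206608$ ($n = 192853 - -13755 = 192853 + 13755 = 206608$)
$\sqrt{- n - 469295} = \sqrt{\left(-1\right) 206608 - 469295} = \sqrt{-206608 - 469295} = \sqrt{-675903} = i \sqrt{675903}$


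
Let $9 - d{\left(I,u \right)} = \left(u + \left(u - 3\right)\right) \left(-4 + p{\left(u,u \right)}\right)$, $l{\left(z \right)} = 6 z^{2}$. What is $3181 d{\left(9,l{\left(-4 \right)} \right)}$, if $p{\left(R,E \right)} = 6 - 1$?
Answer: $-572580$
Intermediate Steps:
$p{\left(R,E \right)} = 5$ ($p{\left(R,E \right)} = 6 - 1 = 5$)
$d{\left(I,u \right)} = 12 - 2 u$ ($d{\left(I,u \right)} = 9 - \left(u + \left(u - 3\right)\right) \left(-4 + 5\right) = 9 - \left(u + \left(-3 + u\right)\right) 1 = 9 - \left(-3 + 2 u\right) 1 = 9 - \left(-3 + 2 u\right) = 12 - 2 u$)
$3181 d{\left(9,l{\left(-4 \right)} \right)} = 3181 \left(12 - 2 \cdot 6 \left(-4\right)^{2}\right) = 3181 \left(12 - 2 \cdot 6 \cdot 16\right) = 3181 \left(12 - 192\right) = 3181 \left(-180\right) = -572580$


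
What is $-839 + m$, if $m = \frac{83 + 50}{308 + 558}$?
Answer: $- \frac{726441}{866} \approx -838.85$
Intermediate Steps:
$m = \frac{133}{866} \approx 0.15358$
$-839 + m = -839 + \frac{133}{866} = - \frac{726441}{866}$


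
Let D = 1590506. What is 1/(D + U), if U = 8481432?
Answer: 1/10071938 ≈ 9.9286e-8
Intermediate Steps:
1/(D + U) = 1/(1590506 + 8481432) = 1/10071938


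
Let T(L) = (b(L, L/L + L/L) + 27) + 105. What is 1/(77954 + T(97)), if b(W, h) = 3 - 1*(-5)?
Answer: 1/78094 ≈ 1.2805e-5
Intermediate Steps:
b(W, h) = 8 (b(W, h) = 3 + 5 = 8)
T(L) = 140 (T(L) = (8 + 27) + 105 = 35 + 105 = 140)
1/(77954 + T(97)) = 1/(77954 + 140) = 1/78094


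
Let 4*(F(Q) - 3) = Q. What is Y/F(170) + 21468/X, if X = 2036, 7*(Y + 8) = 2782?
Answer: 6193847/324233 ≈ 19.103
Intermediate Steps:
Y = 2726/7 (Y = -8 + (1/7)*2782 = -8 + 2782/7 = 2726/7 ≈ 389.43)
F(Q) = 3 + Q/4
Y/F(170) + 21468/X = 2726/(7*(3 + (1/4)*170)) + 21468/2036 = 2726/(7*(3 + 85/2)) + 21468*(1/2036) = 2726/(7*(91/2)) + 5367/509 = (2726/7)*(2/91) + 5367/509 = 5452/637 + 5367/509 = 6193847/324233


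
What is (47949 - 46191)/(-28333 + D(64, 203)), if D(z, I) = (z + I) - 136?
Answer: -879/14101 ≈ -0.062336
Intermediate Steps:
D(z, I) = -136 + I + z (D(z, I) = (I + z) - 136 = -136 + I + z)
(47949 - 46191)/(-28333 + D(64, 203)) = (47949 - 46191)/(-28333 + (-136 + 203 + 64)) = 1758/(-28333 + 131) = 1758/(-28202) = 1758*(-1/28202) = -879/14101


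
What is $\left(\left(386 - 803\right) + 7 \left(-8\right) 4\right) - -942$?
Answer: $301$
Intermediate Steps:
$\left(\left(386 - 803\right) + 7 \left(-8\right) 4\right) - -942 = \left(-417 - 224\right) + 942 = -641 + 942 = 301$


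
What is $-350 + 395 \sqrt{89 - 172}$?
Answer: $-350 + 395 i \sqrt{83} \approx -350.0 + 3598.6 i$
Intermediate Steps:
$-350 + 395 \sqrt{89 - 172} = -350 + 395 \sqrt{-83} = -350 + 395 i \sqrt{83}$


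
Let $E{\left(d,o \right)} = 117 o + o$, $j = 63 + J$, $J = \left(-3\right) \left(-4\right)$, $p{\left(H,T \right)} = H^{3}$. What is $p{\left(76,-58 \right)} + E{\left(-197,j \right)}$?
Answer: $447826$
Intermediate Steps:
$J = 12$
$j = 75$ ($j = 63 + 12 = 75$)
$E{\left(d,o \right)} = 118 o$
$p{\left(76,-58 \right)} + E{\left(-197,j \right)} = 76^{3} + 118 \cdot 75 = 438976 + 8850 = 447826$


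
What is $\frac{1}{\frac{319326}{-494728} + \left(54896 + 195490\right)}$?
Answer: $\frac{247364}{61936322841} \approx 3.9938 \cdot 10^{-6}$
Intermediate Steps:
$\frac{1}{\frac{319326}{-494728} + \left(54896 + 195490\right)} = \frac{1}{319326 \left(- \frac{1}{494728}\right) + 250386} = \frac{1}{- \frac{159663}{247364} + 250386} = \frac{1}{\frac{61936322841}{247364}} = \frac{247364}{61936322841}$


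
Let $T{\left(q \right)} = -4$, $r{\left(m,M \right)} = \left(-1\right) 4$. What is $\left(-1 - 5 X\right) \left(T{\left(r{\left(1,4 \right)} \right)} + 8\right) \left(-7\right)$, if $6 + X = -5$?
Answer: $-1512$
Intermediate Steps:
$X = -11$ ($X = -6 - 5 = -11$)
$r{\left(m,M \right)} = -4$
$\left(-1 - 5 X\right) \left(T{\left(r{\left(1,4 \right)} \right)} + 8\right) \left(-7\right) = \left(-1 - -55\right) \left(-4 + 8\right) \left(-7\right) = \left(-1 + 55\right) 4 \left(-7\right) = 54 \cdot 4 \left(-7\right) = 216 \left(-7\right) = -1512$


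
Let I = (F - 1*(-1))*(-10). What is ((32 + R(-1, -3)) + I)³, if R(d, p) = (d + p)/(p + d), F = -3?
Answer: 148877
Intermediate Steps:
R(d, p) = 1 (R(d, p) = (d + p)/(d + p) = 1)
I = 20 (I = (-3 - 1*(-1))*(-10) = (-3 + 1)*(-10) = -2*(-10) = 20)
((32 + R(-1, -3)) + I)³ = ((32 + 1) + 20)³ = (33 + 20)³ = 53³ = 148877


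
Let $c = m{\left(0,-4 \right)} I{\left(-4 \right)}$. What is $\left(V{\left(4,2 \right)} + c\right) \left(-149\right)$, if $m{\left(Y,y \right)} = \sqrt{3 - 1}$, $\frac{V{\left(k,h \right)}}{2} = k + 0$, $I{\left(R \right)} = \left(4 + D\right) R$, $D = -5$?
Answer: $-1192 - 596 \sqrt{2} \approx -2034.9$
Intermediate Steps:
$I{\left(R \right)} = - R$ ($I{\left(R \right)} = \left(4 - 5\right) R = - R$)
$V{\left(k,h \right)} = 2 k$ ($V{\left(k,h \right)} = 2 \left(k + 0\right) = 2 k$)
$m{\left(Y,y \right)} = \sqrt{2}$
$c = 4 \sqrt{2}$ ($c = \sqrt{2} \left(\left(-1\right) \left(-4\right)\right) = \sqrt{2} \cdot 4 = 4 \sqrt{2} \approx 5.6569$)
$\left(V{\left(4,2 \right)} + c\right) \left(-149\right) = \left(2 \cdot 4 + 4 \sqrt{2}\right) \left(-149\right) = \left(8 + 4 \sqrt{2}\right) \left(-149\right) = -1192 - 596 \sqrt{2}$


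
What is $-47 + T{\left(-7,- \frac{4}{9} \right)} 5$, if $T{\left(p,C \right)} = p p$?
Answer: $198$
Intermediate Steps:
$T{\left(p,C \right)} = p^{2}$
$-47 + T{\left(-7,- \frac{4}{9} \right)} 5 = -47 + \left(-7\right)^{2} \cdot 5 = -47 + 49 \cdot 5 = -47 + 245 = 198$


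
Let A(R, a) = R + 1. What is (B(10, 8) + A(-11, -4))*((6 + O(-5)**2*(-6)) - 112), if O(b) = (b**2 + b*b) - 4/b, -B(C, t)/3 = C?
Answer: 3117968/5 ≈ 6.2359e+5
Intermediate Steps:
B(C, t) = -3*C
A(R, a) = 1 + R
O(b) = -4/b + 2*b**2 (O(b) = (b**2 + b**2) - 4/b = 2*b**2 - 4/b = -4/b + 2*b**2)
(B(10, 8) + A(-11, -4))*((6 + O(-5)**2*(-6)) - 112) = (-3*10 + (1 - 11))*((6 + (2*(-2 + (-5)**3)/(-5))**2*(-6)) - 112) = (-30 - 10)*((6 + (2*(-1/5)*(-2 - 125))**2*(-6)) - 112) = -40*((6 + (2*(-1/5)*(-127))**2*(-6)) - 112) = -40*((6 + (254/5)**2*(-6)) - 112) = -40*((6 + (64516/25)*(-6)) - 112) = -40*((6 - 387096/25) - 112) = -40*(-386946/25 - 112) = -40*(-389746/25) = 3117968/5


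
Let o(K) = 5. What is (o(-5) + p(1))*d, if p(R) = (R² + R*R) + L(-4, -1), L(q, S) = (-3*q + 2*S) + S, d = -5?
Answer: -80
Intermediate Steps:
L(q, S) = -3*q + 3*S
p(R) = 9 + 2*R² (p(R) = (R² + R*R) + (-3*(-4) + 3*(-1)) = (R² + R²) + (12 - 3) = 2*R² + 9 = 9 + 2*R²)
(o(-5) + p(1))*d = (5 + (9 + 2*1²))*(-5) = (5 + (9 + 2*1))*(-5) = (5 + (9 + 2))*(-5) = (5 + 11)*(-5) = 16*(-5) = -80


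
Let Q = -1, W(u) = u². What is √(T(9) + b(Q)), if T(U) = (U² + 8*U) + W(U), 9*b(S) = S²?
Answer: 7*√43/3 ≈ 15.301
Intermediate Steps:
b(S) = S²/9
T(U) = 2*U² + 8*U (T(U) = (U² + 8*U) + U² = 2*U² + 8*U)
√(T(9) + b(Q)) = √(2*9*(4 + 9) + (⅑)*(-1)²) = √(2*9*13 + (⅑)*1) = √(234 + ⅑) = √(2107/9) = 7*√43/3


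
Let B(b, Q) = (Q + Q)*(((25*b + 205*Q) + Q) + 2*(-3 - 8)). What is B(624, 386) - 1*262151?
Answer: 73150417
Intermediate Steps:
B(b, Q) = 2*Q*(-22 + 25*b + 206*Q) (B(b, Q) = (2*Q)*((25*b + 206*Q) + 2*(-11)) = (2*Q)*((25*b + 206*Q) - 22) = (2*Q)*(-22 + 25*b + 206*Q) = 2*Q*(-22 + 25*b + 206*Q))
B(624, 386) - 1*262151 = 2*386*(-22 + 25*624 + 206*386) - 1*262151 = 2*386*(-22 + 15600 + 79516) - 262151 = 2*386*95094 - 262151 = 73412568 - 262151 = 73150417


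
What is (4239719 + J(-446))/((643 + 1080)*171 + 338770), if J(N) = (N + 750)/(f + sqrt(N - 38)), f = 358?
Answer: 4010525579/599161979 - 44*I/536092297 ≈ 6.6936 - 8.2075e-8*I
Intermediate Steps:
J(N) = (750 + N)/(358 + sqrt(-38 + N)) (J(N) = (N + 750)/(358 + sqrt(N - 38)) = (750 + N)/(358 + sqrt(-38 + N)))
(4239719 + J(-446))/((643 + 1080)*171 + 338770) = (4239719 + (750 - 446)/(358 + sqrt(-38 - 446)))/((643 + 1080)*171 + 338770) = (4239719 + 304/(358 + sqrt(-484)))/(1723*171 + 338770) = (4239719 + 304/(358 + 22*I))/(294633 + 338770) = (4239719 + ((358 - 22*I)/128648)*304)/633403 = (4239719 + 38*(358 - 22*I)/16081)*(1/633403) = 114587/17119 + 2*(358 - 22*I)/536092297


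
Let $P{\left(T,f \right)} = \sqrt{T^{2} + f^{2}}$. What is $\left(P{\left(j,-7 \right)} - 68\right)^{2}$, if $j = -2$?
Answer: $\left(68 - \sqrt{53}\right)^{2} \approx 3686.9$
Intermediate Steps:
$\left(P{\left(j,-7 \right)} - 68\right)^{2} = \left(\sqrt{\left(-2\right)^{2} + \left(-7\right)^{2}} - 68\right)^{2} = \left(\sqrt{4 + 49} - 68\right)^{2} = \left(\sqrt{53} - 68\right)^{2} = \left(-68 + \sqrt{53}\right)^{2}$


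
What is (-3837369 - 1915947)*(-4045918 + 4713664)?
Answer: -3841753745736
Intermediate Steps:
(-3837369 - 1915947)*(-4045918 + 4713664) = -5753316*667746 = -3841753745736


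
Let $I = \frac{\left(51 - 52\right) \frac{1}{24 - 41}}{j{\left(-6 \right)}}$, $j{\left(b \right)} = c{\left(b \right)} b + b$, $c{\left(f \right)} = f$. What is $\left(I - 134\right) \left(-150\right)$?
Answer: $\frac{341695}{17} \approx 20100.0$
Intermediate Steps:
$j{\left(b \right)} = b + b^{2}$ ($j{\left(b \right)} = b b + b = b^{2} + b = b + b^{2}$)
$I = \frac{1}{510}$ ($I = \frac{\left(51 - 52\right) \frac{1}{24 - 41}}{\left(-6\right) \left(1 - 6\right)} = \frac{\left(-1\right) \frac{1}{-17}}{\left(-6\right) \left(-5\right)} = \frac{\left(-1\right) \left(- \frac{1}{17}\right)}{30} = \frac{1}{17} \cdot \frac{1}{30} = \frac{1}{510} \approx 0.0019608$)
$\left(I - 134\right) \left(-150\right) = \left(\frac{1}{510} - 134\right) \left(-150\right) = \left(- \frac{68339}{510}\right) \left(-150\right) = \frac{341695}{17}$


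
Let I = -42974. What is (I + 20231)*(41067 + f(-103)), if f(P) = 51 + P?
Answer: -932804145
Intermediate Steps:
(I + 20231)*(41067 + f(-103)) = (-42974 + 20231)*(41067 + (51 - 103)) = -22743*(41067 - 52) = -22743*41015 = -932804145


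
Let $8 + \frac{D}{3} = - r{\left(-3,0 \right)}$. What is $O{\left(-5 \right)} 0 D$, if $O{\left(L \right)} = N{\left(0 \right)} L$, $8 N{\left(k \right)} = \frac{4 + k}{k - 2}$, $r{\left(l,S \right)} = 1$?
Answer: $0$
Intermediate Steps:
$N{\left(k \right)} = \frac{4 + k}{8 \left(-2 + k\right)}$ ($N{\left(k \right)} = \frac{\left(4 + k\right) \frac{1}{k - 2}}{8} = \frac{\left(4 + k\right) \frac{1}{-2 + k}}{8} = \frac{\frac{1}{-2 + k} \left(4 + k\right)}{8} = \frac{4 + k}{8 \left(-2 + k\right)}$)
$O{\left(L \right)} = - \frac{L}{4}$ ($O{\left(L \right)} = \frac{4 + 0}{8 \left(-2 + 0\right)} L = \frac{1}{8} \frac{1}{-2} \cdot 4 L = \frac{1}{8} \left(- \frac{1}{2}\right) 4 L = - \frac{L}{4}$)
$D = -27$ ($D = -24 + 3 \left(\left(-1\right) 1\right) = -24 + 3 \left(-1\right) = -24 - 3 = -27$)
$O{\left(-5 \right)} 0 D = \left(- \frac{1}{4}\right) \left(-5\right) 0 \left(-27\right) = \frac{5}{4} \cdot 0 = 0$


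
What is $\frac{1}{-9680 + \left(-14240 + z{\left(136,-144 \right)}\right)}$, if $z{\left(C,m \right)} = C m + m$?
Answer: $- \frac{1}{43648} \approx -2.2911 \cdot 10^{-5}$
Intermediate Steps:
$z{\left(C,m \right)} = m + C m$
$\frac{1}{-9680 + \left(-14240 + z{\left(136,-144 \right)}\right)} = \frac{1}{-9680 - \left(14240 + 144 \left(1 + 136\right)\right)} = \frac{1}{-9680 - 33968} = \frac{1}{-43648} = - \frac{1}{43648}$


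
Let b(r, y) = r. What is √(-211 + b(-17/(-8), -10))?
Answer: I*√3342/4 ≈ 14.453*I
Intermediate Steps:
√(-211 + b(-17/(-8), -10)) = √(-211 - 17/(-8)) = √(-211 - 17*(-⅛)) = √(-211 + 17/8) = √(-1671/8) = I*√3342/4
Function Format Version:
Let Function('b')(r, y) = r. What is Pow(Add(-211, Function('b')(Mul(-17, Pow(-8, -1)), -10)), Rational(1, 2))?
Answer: Mul(Rational(1, 4), I, Pow(3342, Rational(1, 2))) ≈ Mul(14.453, I)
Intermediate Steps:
Pow(Add(-211, Function('b')(Mul(-17, Pow(-8, -1)), -10)), Rational(1, 2)) = Pow(Add(-211, Mul(-17, Pow(-8, -1))), Rational(1, 2)) = Pow(Add(-211, Mul(-17, Rational(-1, 8))), Rational(1, 2)) = Pow(Add(-211, Rational(17, 8)), Rational(1, 2)) = Pow(Rational(-1671, 8), Rational(1, 2)) = Mul(Rational(1, 4), I, Pow(3342, Rational(1, 2)))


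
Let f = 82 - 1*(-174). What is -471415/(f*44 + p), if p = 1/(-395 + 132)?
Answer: -123982145/2962431 ≈ -41.852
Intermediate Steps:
p = -1/263 (p = 1/(-263) = -1/263 ≈ -0.0038023)
f = 256 (f = 82 + 174 = 256)
-471415/(f*44 + p) = -471415/(256*44 - 1/263) = -471415/(11264 - 1/263) = -471415/2962431/263 = -471415*263/2962431 = -123982145/2962431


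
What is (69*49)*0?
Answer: 0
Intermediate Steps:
(69*49)*0 = 3381*0 = 0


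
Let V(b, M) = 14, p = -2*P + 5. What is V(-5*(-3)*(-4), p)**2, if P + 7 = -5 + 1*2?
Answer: 196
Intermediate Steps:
P = -10 (P = -7 + (-5 + 1*2) = -7 + (-5 + 2) = -7 - 3 = -10)
p = 25 (p = -2*(-10) + 5 = 20 + 5 = 25)
V(-5*(-3)*(-4), p)**2 = 14**2 = 196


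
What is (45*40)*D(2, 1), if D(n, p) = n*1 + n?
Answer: 7200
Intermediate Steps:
D(n, p) = 2*n (D(n, p) = n + n = 2*n)
(45*40)*D(2, 1) = (45*40)*(2*2) = 1800*4 = 7200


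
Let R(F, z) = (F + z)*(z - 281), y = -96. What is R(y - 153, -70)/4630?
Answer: 111969/4630 ≈ 24.183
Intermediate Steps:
R(F, z) = (-281 + z)*(F + z) (R(F, z) = (F + z)*(-281 + z) = (-281 + z)*(F + z))
R(y - 153, -70)/4630 = ((-70)**2 - 281*(-96 - 153) - 281*(-70) + (-96 - 153)*(-70))/4630 = (4900 - 281*(-249) + 19670 - 249*(-70))*(1/4630) = (4900 + 69969 + 19670 + 17430)*(1/4630) = 111969*(1/4630) = 111969/4630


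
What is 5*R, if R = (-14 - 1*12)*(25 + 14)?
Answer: -5070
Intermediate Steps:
R = -1014 (R = (-14 - 12)*39 = -26*39 = -1014)
5*R = 5*(-1014) = -5070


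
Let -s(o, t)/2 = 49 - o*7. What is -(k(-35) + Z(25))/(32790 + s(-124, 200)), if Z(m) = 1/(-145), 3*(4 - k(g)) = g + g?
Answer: -11887/13465860 ≈ -0.00088275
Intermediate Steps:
k(g) = 4 - 2*g/3 (k(g) = 4 - (g + g)/3 = 4 - 2*g/3)
s(o, t) = -98 + 14*o (s(o, t) = -2*(49 - o*7) = -2*(49 - 7*o) = -98 + 14*o)
Z(m) = -1/145
-(k(-35) + Z(25))/(32790 + s(-124, 200)) = -((4 - ⅔*(-35)) - 1/145)/(32790 + (-98 + 14*(-124))) = -((4 + 70/3) - 1/145)/(32790 + (-98 - 1736)) = -(82/3 - 1/145)/(32790 - 1834) = -11887/(435*30956) = -1*11887/13465860 = -11887/13465860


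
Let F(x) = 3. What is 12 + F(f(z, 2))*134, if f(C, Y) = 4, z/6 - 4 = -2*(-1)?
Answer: 414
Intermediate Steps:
z = 36 (z = 24 + 6*(-2*(-1)) = 24 + 6*2 = 24 + 12 = 36)
12 + F(f(z, 2))*134 = 12 + 3*134 = 12 + 402 = 414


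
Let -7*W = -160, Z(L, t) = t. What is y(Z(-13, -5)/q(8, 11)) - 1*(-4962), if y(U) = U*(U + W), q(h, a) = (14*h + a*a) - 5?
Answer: 1805430031/363888 ≈ 4961.5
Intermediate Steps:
q(h, a) = -5 + a**2 + 14*h (q(h, a) = (14*h + a**2) - 5 = (a**2 + 14*h) - 5 = -5 + a**2 + 14*h)
W = 160/7 (W = -1/7*(-160) = 160/7 ≈ 22.857)
y(U) = U*(160/7 + U) (y(U) = U*(U + 160/7) = U*(160/7 + U))
y(Z(-13, -5)/q(8, 11)) - 1*(-4962) = (-5/(-5 + 11**2 + 14*8))*(160 + 7*(-5/(-5 + 11**2 + 14*8)))/7 - 1*(-4962) = (-5/(-5 + 121 + 112))*(160 + 7*(-5/(-5 + 121 + 112)))/7 + 4962 = (-5/228)*(160 + 7*(-5/228))/7 + 4962 = (-5*1/228)*(160 + 7*(-5*1/228))/7 + 4962 = (1/7)*(-5/228)*(160 + 7*(-5/228)) + 4962 = (1/7)*(-5/228)*(160 - 35/228) + 4962 = (1/7)*(-5/228)*(36445/228) + 4962 = -182225/363888 + 4962 = 1805430031/363888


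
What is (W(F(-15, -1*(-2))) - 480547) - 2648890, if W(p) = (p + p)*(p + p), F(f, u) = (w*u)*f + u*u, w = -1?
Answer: -3124813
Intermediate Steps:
F(f, u) = u**2 - f*u (F(f, u) = (-u)*f + u*u = -f*u + u**2 = u**2 - f*u)
W(p) = 4*p**2 (W(p) = (2*p)*(2*p) = 4*p**2)
(W(F(-15, -1*(-2))) - 480547) - 2648890 = (4*((-1*(-2))*(-1*(-2) - 1*(-15)))**2 - 480547) - 2648890 = (4*(2*(2 + 15))**2 - 480547) - 2648890 = (4*(2*17)**2 - 480547) - 2648890 = (4*34**2 - 480547) - 2648890 = (4*1156 - 480547) - 2648890 = (4624 - 480547) - 2648890 = -475923 - 2648890 = -3124813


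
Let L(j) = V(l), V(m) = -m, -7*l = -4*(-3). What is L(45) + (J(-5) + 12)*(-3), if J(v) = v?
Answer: -135/7 ≈ -19.286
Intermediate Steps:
l = -12/7 (l = -(-4)*(-3)/7 = -⅐*12 = -12/7 ≈ -1.7143)
L(j) = 12/7 (L(j) = -1*(-12/7) = 12/7)
L(45) + (J(-5) + 12)*(-3) = 12/7 + (-5 + 12)*(-3) = 12/7 + 7*(-3) = 12/7 - 21 = -135/7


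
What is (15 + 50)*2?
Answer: 130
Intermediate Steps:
(15 + 50)*2 = 65*2 = 130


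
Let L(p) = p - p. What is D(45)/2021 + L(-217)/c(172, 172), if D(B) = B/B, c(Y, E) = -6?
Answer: 1/2021 ≈ 0.00049480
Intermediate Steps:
L(p) = 0
D(B) = 1
D(45)/2021 + L(-217)/c(172, 172) = 1/2021 + 0/(-6) = 1*(1/2021) + 0*(-⅙) = 1/2021 + 0 = 1/2021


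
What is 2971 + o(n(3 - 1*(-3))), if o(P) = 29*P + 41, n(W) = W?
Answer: 3186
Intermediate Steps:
o(P) = 41 + 29*P
2971 + o(n(3 - 1*(-3))) = 2971 + (41 + 29*(3 - 1*(-3))) = 2971 + (41 + 29*(3 + 3)) = 2971 + (41 + 29*6) = 2971 + (41 + 174) = 2971 + 215 = 3186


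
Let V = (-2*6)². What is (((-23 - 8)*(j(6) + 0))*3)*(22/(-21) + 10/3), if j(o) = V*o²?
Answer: -7713792/7 ≈ -1.1020e+6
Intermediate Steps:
V = 144 (V = (-12)² = 144)
j(o) = 144*o²
(((-23 - 8)*(j(6) + 0))*3)*(22/(-21) + 10/3) = (((-23 - 8)*(144*6² + 0))*3)*(22/(-21) + 10/3) = (-31*(144*36 + 0)*3)*(22*(-1/21) + 10*(⅓)) = (-31*(5184 + 0)*3)*(-22/21 + 10/3) = (-31*5184*3)*(16/7) = -160704*3*(16/7) = -482112*16/7 = -7713792/7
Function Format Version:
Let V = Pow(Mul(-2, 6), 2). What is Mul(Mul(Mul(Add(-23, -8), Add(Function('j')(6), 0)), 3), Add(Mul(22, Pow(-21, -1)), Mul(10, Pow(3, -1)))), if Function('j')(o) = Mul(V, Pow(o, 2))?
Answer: Rational(-7713792, 7) ≈ -1.1020e+6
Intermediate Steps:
V = 144 (V = Pow(-12, 2) = 144)
Function('j')(o) = Mul(144, Pow(o, 2))
Mul(Mul(Mul(Add(-23, -8), Add(Function('j')(6), 0)), 3), Add(Mul(22, Pow(-21, -1)), Mul(10, Pow(3, -1)))) = Mul(Mul(Mul(Add(-23, -8), Add(Mul(144, Pow(6, 2)), 0)), 3), Add(Mul(22, Pow(-21, -1)), Mul(10, Pow(3, -1)))) = Mul(Mul(Mul(-31, Add(Mul(144, 36), 0)), 3), Add(Mul(22, Rational(-1, 21)), Mul(10, Rational(1, 3)))) = Mul(Mul(Mul(-31, Add(5184, 0)), 3), Add(Rational(-22, 21), Rational(10, 3))) = Mul(Mul(Mul(-31, 5184), 3), Rational(16, 7)) = Mul(Mul(-160704, 3), Rational(16, 7)) = Mul(-482112, Rational(16, 7)) = Rational(-7713792, 7)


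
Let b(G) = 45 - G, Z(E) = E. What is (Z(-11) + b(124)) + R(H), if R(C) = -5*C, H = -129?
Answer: 555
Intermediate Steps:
(Z(-11) + b(124)) + R(H) = (-11 + (45 - 1*124)) - 5*(-129) = (-11 + (45 - 124)) + 645 = (-11 - 79) + 645 = -90 + 645 = 555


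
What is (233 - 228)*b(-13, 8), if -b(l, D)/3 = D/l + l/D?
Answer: 3495/104 ≈ 33.606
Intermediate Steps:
b(l, D) = -3*D/l - 3*l/D (b(l, D) = -3*(D/l + l/D) = -3*D/l - 3*l/D)
(233 - 228)*b(-13, 8) = (233 - 228)*(-3*8/(-13) - 3*(-13)/8) = 5*(-3*8*(-1/13) - 3*(-13)*⅛) = 5*(24/13 + 39/8) = 5*(699/104) = 3495/104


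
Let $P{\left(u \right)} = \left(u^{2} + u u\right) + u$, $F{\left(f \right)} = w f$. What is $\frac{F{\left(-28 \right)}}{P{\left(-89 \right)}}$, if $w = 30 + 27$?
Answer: $- \frac{532}{5251} \approx -0.10131$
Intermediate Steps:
$w = 57$
$F{\left(f \right)} = 57 f$
$P{\left(u \right)} = u + 2 u^{2}$ ($P{\left(u \right)} = \left(u^{2} + u^{2}\right) + u = 2 u^{2} + u = u + 2 u^{2}$)
$\frac{F{\left(-28 \right)}}{P{\left(-89 \right)}} = \frac{57 \left(-28\right)}{\left(-89\right) \left(1 + 2 \left(-89\right)\right)} = - \frac{1596}{\left(-89\right) \left(1 - 178\right)} = - \frac{1596}{\left(-89\right) \left(-177\right)} = - \frac{1596}{15753} = \left(-1596\right) \frac{1}{15753} = - \frac{532}{5251}$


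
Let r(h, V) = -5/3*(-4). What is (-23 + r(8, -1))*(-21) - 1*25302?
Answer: -24959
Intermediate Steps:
r(h, V) = 20/3 (r(h, V) = -5*1/3*(-4) = -5/3*(-4) = 20/3)
(-23 + r(8, -1))*(-21) - 1*25302 = (-23 + 20/3)*(-21) - 1*25302 = -49/3*(-21) - 25302 = 343 - 25302 = -24959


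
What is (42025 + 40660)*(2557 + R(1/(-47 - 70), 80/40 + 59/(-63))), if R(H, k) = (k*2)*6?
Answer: 4462096025/21 ≈ 2.1248e+8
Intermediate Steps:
R(H, k) = 12*k (R(H, k) = (2*k)*6 = 12*k)
(42025 + 40660)*(2557 + R(1/(-47 - 70), 80/40 + 59/(-63))) = (42025 + 40660)*(2557 + 12*(80/40 + 59/(-63))) = 82685*(2557 + 12*(80*(1/40) + 59*(-1/63))) = 82685*(2557 + 12*(2 - 59/63)) = 82685*(2557 + 12*(67/63)) = 82685*(2557 + 268/21) = 82685*(53965/21) = 4462096025/21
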